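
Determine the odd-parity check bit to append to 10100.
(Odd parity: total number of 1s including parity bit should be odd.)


Number of 1s in data: 2
Parity bit: 1

1


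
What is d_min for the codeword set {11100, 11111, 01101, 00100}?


Comparing all pairs, minimum distance: 2
Can detect 1 errors, correct 0 errors

2


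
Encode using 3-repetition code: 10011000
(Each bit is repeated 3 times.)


Each bit -> 3 copies

111000000111111000000000


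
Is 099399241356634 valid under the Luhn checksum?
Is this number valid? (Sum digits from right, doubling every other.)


Luhn sum = 83
83 mod 10 = 3

Invalid (Luhn sum mod 10 = 3)


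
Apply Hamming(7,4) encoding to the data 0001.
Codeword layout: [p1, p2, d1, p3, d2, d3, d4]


Parity bits: p1=1, p2=1, p3=1

1101001


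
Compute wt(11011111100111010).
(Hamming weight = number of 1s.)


Counting 1s in 11011111100111010

12


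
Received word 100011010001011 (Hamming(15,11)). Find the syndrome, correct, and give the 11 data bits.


Syndrome = 7: error at position 7

Data: 01110001011 (corrected bit 7)


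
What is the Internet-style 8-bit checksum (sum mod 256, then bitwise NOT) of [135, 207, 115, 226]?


Sum = 683 mod 256 = 171
Complement = 84

84


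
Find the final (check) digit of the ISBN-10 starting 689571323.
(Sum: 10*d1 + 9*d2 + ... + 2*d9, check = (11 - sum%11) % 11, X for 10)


Weighted sum: 310
310 mod 11 = 2

Check digit: 9


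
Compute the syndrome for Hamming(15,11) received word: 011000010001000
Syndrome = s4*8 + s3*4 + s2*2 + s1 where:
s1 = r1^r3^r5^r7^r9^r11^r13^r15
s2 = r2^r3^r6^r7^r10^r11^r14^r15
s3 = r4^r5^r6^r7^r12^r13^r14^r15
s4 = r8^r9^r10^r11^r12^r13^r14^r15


s1=1, s2=0, s3=1, s4=0

Syndrome = 5 (error at position 5)


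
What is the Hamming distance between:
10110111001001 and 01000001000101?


XOR: 11110110001100
Count of 1s: 8

8


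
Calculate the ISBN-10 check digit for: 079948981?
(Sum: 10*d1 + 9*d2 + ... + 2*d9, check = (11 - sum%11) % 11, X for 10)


Weighted sum: 324
324 mod 11 = 5

Check digit: 6


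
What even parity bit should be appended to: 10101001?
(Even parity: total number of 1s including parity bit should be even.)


Number of 1s in data: 4
Parity bit: 0

0


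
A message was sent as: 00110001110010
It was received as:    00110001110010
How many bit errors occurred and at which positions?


XOR: 00000000000000

0 errors (received matches sent)


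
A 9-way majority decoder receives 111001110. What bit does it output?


Ones: 6 out of 9
Threshold: 5

1 (6/9 voted 1)


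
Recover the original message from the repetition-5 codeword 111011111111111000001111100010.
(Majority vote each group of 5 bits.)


Groups: 11101, 11111, 11111, 00000, 11111, 00010
Majority votes: 111010

111010


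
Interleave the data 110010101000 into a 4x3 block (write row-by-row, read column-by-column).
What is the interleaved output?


Matrix:
  110
  010
  101
  000
Read columns: 101011000010

101011000010


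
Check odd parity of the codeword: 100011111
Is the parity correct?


Number of 1s: 6

No, parity error (6 ones)


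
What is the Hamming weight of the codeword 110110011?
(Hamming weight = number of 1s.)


Counting 1s in 110110011

6


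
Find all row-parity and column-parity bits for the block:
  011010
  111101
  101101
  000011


Row parities: 1100
Column parities: 001001

Row P: 1100, Col P: 001001, Corner: 0


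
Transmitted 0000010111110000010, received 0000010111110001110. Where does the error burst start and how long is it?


XOR: 0000000000000001100

Burst at position 15, length 2


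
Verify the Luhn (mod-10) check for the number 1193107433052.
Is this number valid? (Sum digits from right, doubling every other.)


Luhn sum = 46
46 mod 10 = 6

Invalid (Luhn sum mod 10 = 6)


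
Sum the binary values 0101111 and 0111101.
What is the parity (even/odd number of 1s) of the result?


0101111 = 47
0111101 = 61
Sum = 108 = 1101100
1s count = 4

even parity (4 ones in 1101100)


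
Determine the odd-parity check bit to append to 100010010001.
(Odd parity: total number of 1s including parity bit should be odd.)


Number of 1s in data: 4
Parity bit: 1

1


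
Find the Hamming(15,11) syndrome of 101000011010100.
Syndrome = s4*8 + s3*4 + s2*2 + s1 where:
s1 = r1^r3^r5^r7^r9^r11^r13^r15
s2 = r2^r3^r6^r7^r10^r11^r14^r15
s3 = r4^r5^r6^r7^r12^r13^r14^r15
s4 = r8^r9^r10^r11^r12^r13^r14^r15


s1=1, s2=0, s3=1, s4=0

Syndrome = 5 (error at position 5)


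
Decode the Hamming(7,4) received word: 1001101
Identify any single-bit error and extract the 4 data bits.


Syndrome = 7: error at position 7

Data: 0100 (corrected bit 7)


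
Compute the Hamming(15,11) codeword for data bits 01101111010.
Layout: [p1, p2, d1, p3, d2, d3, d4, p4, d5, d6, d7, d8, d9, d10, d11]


Parity bits: p1=1, p2=0, p3=0, p4=1

100011011111010


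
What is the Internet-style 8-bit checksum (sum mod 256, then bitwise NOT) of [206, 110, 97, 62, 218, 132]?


Sum = 825 mod 256 = 57
Complement = 198

198


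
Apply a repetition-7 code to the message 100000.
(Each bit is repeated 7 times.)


Each bit -> 7 copies

111111100000000000000000000000000000000000


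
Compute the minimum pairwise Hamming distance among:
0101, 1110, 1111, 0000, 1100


Comparing all pairs, minimum distance: 1
Can detect 0 errors, correct 0 errors

1


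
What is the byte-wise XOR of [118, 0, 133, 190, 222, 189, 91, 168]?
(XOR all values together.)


XOR chain: 118 ^ 0 ^ 133 ^ 190 ^ 222 ^ 189 ^ 91 ^ 168 = 221

221


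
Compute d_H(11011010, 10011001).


XOR: 01000011
Count of 1s: 3

3


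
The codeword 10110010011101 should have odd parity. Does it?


Number of 1s: 8

No, parity error (8 ones)


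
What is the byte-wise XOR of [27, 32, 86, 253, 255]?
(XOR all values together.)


XOR chain: 27 ^ 32 ^ 86 ^ 253 ^ 255 = 111

111


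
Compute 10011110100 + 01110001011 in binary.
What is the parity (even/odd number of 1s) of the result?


10011110100 = 1268
01110001011 = 907
Sum = 2175 = 100001111111
1s count = 8

even parity (8 ones in 100001111111)


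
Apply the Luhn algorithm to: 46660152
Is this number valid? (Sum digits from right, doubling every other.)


Luhn sum = 27
27 mod 10 = 7

Invalid (Luhn sum mod 10 = 7)


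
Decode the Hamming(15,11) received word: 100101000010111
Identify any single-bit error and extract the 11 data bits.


Syndrome = 4: error at position 4

Data: 00100010111 (corrected bit 4)


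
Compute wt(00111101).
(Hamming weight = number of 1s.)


Counting 1s in 00111101

5


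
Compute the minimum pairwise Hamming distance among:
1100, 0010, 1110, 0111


Comparing all pairs, minimum distance: 1
Can detect 0 errors, correct 0 errors

1


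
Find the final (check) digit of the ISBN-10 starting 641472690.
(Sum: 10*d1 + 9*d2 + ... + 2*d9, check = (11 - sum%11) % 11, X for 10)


Weighted sum: 235
235 mod 11 = 4

Check digit: 7


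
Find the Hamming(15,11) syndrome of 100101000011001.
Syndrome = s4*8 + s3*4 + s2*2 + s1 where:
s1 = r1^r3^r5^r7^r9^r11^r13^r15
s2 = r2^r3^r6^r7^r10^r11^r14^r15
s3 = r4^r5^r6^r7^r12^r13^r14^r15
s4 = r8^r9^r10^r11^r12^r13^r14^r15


s1=1, s2=1, s3=0, s4=1

Syndrome = 11 (error at position 11)


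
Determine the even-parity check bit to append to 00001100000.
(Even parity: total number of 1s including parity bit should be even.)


Number of 1s in data: 2
Parity bit: 0

0


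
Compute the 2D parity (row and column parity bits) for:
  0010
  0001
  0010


Row parities: 111
Column parities: 0001

Row P: 111, Col P: 0001, Corner: 1


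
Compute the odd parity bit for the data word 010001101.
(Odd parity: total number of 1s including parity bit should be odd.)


Number of 1s in data: 4
Parity bit: 1

1


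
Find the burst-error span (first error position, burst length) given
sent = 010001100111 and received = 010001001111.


XOR: 000000101000

Burst at position 6, length 3


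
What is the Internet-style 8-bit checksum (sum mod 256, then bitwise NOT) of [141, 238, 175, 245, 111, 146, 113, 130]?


Sum = 1299 mod 256 = 19
Complement = 236

236


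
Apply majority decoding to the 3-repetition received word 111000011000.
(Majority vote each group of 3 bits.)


Groups: 111, 000, 011, 000
Majority votes: 1010

1010


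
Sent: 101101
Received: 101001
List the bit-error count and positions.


XOR: 000100

1 error(s) at position(s): 3


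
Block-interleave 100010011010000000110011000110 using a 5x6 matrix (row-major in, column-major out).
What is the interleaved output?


Matrix:
  100010
  011010
  000000
  110011
  000110
Read columns: 100100101001000000011101100010

100100101001000000011101100010


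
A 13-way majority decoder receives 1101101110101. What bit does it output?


Ones: 9 out of 13
Threshold: 7

1 (9/13 voted 1)


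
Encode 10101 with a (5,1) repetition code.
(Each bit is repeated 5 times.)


Each bit -> 5 copies

1111100000111110000011111


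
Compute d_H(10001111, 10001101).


XOR: 00000010
Count of 1s: 1

1


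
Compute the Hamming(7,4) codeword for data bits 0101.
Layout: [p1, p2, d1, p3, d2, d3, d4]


Parity bits: p1=0, p2=1, p3=0

0100101


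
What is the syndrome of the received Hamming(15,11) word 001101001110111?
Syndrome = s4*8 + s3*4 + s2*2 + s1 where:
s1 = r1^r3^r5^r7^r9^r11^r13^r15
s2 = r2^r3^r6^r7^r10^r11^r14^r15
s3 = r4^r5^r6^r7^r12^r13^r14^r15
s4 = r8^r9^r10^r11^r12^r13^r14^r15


s1=1, s2=0, s3=1, s4=0

Syndrome = 5 (error at position 5)


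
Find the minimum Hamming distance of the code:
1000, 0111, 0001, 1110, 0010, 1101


Comparing all pairs, minimum distance: 2
Can detect 1 errors, correct 0 errors

2


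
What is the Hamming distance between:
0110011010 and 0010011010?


XOR: 0100000000
Count of 1s: 1

1


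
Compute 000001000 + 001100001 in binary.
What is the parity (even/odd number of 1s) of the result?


000001000 = 8
001100001 = 97
Sum = 105 = 1101001
1s count = 4

even parity (4 ones in 1101001)


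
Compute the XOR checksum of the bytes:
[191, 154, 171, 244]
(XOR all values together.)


XOR chain: 191 ^ 154 ^ 171 ^ 244 = 122

122


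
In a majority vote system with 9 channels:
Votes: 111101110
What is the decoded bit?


Ones: 7 out of 9
Threshold: 5

1 (7/9 voted 1)


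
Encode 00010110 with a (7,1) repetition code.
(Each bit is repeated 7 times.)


Each bit -> 7 copies

00000000000000000000011111110000000111111111111110000000


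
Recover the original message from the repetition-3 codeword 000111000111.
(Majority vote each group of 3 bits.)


Groups: 000, 111, 000, 111
Majority votes: 0101

0101


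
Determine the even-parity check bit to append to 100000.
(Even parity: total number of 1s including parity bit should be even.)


Number of 1s in data: 1
Parity bit: 1

1


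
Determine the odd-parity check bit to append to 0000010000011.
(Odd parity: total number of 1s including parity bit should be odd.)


Number of 1s in data: 3
Parity bit: 0

0


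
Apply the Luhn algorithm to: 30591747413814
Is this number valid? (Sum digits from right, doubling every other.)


Luhn sum = 69
69 mod 10 = 9

Invalid (Luhn sum mod 10 = 9)


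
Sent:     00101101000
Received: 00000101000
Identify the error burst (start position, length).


XOR: 00101000000

Burst at position 2, length 3


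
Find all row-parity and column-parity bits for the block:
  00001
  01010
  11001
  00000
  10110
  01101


Row parities: 101011
Column parities: 01001

Row P: 101011, Col P: 01001, Corner: 0


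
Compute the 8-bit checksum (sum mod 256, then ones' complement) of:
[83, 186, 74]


Sum = 343 mod 256 = 87
Complement = 168

168


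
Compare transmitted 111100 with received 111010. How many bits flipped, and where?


XOR: 000110

2 error(s) at position(s): 3, 4


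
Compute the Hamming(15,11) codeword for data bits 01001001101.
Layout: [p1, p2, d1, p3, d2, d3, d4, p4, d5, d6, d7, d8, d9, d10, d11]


Parity bits: p1=0, p2=1, p3=0, p4=0

010010001001101


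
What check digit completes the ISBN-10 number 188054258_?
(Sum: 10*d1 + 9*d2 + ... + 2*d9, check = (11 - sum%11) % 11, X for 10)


Weighted sum: 235
235 mod 11 = 4

Check digit: 7


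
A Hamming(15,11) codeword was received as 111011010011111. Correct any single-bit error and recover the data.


Syndrome = 0: no error detected

Data: 11100011111 (no errors)


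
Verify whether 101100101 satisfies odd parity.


Number of 1s: 5

Yes, parity is correct (5 ones)


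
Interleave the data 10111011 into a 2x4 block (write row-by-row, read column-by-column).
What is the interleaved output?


Matrix:
  1011
  1011
Read columns: 11001111

11001111


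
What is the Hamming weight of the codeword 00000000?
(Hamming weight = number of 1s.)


Counting 1s in 00000000

0


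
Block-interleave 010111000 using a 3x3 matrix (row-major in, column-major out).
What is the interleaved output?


Matrix:
  010
  111
  000
Read columns: 010110010

010110010


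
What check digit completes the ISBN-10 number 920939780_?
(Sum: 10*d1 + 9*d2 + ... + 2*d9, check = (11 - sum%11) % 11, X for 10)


Weighted sum: 286
286 mod 11 = 0

Check digit: 0


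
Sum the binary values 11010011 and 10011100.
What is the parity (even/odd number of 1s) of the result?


11010011 = 211
10011100 = 156
Sum = 367 = 101101111
1s count = 7

odd parity (7 ones in 101101111)


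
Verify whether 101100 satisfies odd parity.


Number of 1s: 3

Yes, parity is correct (3 ones)


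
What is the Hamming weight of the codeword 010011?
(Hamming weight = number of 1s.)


Counting 1s in 010011

3


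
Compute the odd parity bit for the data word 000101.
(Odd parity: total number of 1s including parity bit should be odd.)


Number of 1s in data: 2
Parity bit: 1

1


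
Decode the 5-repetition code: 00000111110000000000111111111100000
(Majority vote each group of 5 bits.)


Groups: 00000, 11111, 00000, 00000, 11111, 11111, 00000
Majority votes: 0100110

0100110


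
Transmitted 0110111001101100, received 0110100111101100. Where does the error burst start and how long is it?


XOR: 0000011110000000

Burst at position 5, length 4


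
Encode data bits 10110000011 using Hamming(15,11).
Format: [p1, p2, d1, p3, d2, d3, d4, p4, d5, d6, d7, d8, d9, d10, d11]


Parity bits: p1=1, p2=1, p3=0, p4=0

111001100000011


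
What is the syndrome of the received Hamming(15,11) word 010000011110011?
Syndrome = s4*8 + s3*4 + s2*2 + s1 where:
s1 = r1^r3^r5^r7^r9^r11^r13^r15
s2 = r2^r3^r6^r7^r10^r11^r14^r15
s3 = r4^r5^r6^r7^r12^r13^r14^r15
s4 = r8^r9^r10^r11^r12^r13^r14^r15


s1=1, s2=1, s3=0, s4=0

Syndrome = 3 (error at position 3)


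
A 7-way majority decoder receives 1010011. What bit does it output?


Ones: 4 out of 7
Threshold: 4

1 (4/7 voted 1)


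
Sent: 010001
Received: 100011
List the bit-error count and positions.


XOR: 110010

3 error(s) at position(s): 0, 1, 4


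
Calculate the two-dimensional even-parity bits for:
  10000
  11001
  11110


Row parities: 110
Column parities: 10111

Row P: 110, Col P: 10111, Corner: 0


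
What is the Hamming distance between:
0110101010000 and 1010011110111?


XOR: 1100110100111
Count of 1s: 8

8


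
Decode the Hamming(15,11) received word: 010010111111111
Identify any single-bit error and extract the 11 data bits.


Syndrome = 0: no error detected

Data: 01011111111 (no errors)


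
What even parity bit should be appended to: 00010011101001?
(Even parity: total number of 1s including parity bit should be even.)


Number of 1s in data: 6
Parity bit: 0

0


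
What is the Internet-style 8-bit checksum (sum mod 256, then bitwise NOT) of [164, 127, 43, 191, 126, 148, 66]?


Sum = 865 mod 256 = 97
Complement = 158

158


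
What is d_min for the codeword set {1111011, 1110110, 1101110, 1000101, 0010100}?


Comparing all pairs, minimum distance: 2
Can detect 1 errors, correct 0 errors

2


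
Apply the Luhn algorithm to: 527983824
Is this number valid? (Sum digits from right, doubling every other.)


Luhn sum = 55
55 mod 10 = 5

Invalid (Luhn sum mod 10 = 5)


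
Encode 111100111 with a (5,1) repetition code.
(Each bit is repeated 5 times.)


Each bit -> 5 copies

111111111111111111110000000000111111111111111


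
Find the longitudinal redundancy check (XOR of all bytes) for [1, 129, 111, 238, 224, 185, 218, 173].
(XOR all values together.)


XOR chain: 1 ^ 129 ^ 111 ^ 238 ^ 224 ^ 185 ^ 218 ^ 173 = 47

47


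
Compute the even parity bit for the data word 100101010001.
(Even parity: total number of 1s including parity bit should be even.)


Number of 1s in data: 5
Parity bit: 1

1


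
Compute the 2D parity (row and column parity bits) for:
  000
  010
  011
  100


Row parities: 0101
Column parities: 101

Row P: 0101, Col P: 101, Corner: 0


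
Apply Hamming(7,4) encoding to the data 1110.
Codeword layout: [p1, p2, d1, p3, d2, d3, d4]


Parity bits: p1=0, p2=0, p3=0

0010110


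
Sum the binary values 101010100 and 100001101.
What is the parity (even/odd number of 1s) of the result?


101010100 = 340
100001101 = 269
Sum = 609 = 1001100001
1s count = 4

even parity (4 ones in 1001100001)


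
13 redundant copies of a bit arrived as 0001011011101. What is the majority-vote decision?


Ones: 7 out of 13
Threshold: 7

1 (7/13 voted 1)


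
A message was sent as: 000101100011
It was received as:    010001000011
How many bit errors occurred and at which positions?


XOR: 010100100000

3 error(s) at position(s): 1, 3, 6


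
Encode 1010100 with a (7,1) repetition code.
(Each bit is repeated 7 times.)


Each bit -> 7 copies

1111111000000011111110000000111111100000000000000


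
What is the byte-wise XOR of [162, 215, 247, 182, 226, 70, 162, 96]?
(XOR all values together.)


XOR chain: 162 ^ 215 ^ 247 ^ 182 ^ 226 ^ 70 ^ 162 ^ 96 = 82

82


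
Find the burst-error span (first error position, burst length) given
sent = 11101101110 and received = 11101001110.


XOR: 00000100000

Burst at position 5, length 1


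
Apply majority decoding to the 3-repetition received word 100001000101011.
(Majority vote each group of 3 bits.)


Groups: 100, 001, 000, 101, 011
Majority votes: 00011

00011


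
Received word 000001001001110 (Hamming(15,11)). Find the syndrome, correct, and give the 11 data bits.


Syndrome = 0: no error detected

Data: 00101001110 (no errors)


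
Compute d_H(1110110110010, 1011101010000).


XOR: 0101011100010
Count of 1s: 6

6


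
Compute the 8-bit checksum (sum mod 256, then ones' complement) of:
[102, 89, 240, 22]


Sum = 453 mod 256 = 197
Complement = 58

58


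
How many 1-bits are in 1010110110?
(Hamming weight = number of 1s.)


Counting 1s in 1010110110

6


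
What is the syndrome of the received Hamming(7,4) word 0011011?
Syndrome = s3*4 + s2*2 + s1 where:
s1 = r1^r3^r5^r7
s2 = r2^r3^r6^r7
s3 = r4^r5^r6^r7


s1=0, s2=1, s3=1

Syndrome = 6 (error at position 6)


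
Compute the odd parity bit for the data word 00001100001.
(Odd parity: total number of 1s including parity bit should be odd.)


Number of 1s in data: 3
Parity bit: 0

0


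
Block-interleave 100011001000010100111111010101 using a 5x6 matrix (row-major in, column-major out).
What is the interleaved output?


Matrix:
  100011
  001000
  010100
  111111
  010101
Read columns: 100100011101010001111001010011

100100011101010001111001010011


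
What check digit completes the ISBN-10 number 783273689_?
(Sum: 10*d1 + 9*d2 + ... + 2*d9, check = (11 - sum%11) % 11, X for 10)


Weighted sum: 303
303 mod 11 = 6

Check digit: 5


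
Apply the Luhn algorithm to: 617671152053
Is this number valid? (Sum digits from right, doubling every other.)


Luhn sum = 36
36 mod 10 = 6

Invalid (Luhn sum mod 10 = 6)


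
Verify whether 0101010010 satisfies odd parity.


Number of 1s: 4

No, parity error (4 ones)


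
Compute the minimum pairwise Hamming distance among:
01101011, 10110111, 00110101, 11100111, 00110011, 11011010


Comparing all pairs, minimum distance: 2
Can detect 1 errors, correct 0 errors

2


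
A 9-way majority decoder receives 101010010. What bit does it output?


Ones: 4 out of 9
Threshold: 5

0 (4/9 voted 1)


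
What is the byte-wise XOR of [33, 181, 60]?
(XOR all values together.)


XOR chain: 33 ^ 181 ^ 60 = 168

168


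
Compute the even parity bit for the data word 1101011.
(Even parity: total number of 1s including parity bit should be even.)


Number of 1s in data: 5
Parity bit: 1

1


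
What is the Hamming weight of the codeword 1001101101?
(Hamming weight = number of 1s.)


Counting 1s in 1001101101

6


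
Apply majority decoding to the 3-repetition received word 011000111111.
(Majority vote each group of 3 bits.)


Groups: 011, 000, 111, 111
Majority votes: 1011

1011


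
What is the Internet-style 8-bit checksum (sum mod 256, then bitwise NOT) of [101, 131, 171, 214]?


Sum = 617 mod 256 = 105
Complement = 150

150


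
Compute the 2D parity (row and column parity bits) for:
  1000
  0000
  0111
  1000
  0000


Row parities: 10110
Column parities: 0111

Row P: 10110, Col P: 0111, Corner: 1


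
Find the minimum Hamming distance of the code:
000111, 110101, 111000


Comparing all pairs, minimum distance: 3
Can detect 2 errors, correct 1 errors

3


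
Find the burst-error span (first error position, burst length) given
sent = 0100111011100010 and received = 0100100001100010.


XOR: 0000011010000000

Burst at position 5, length 4


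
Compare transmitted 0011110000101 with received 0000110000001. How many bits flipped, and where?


XOR: 0011000000100

3 error(s) at position(s): 2, 3, 10


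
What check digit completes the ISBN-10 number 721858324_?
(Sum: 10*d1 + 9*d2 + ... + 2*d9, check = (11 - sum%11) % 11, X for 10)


Weighted sum: 248
248 mod 11 = 6

Check digit: 5


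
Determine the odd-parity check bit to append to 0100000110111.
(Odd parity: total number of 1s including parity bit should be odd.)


Number of 1s in data: 6
Parity bit: 1

1


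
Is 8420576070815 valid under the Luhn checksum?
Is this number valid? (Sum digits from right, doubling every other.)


Luhn sum = 56
56 mod 10 = 6

Invalid (Luhn sum mod 10 = 6)


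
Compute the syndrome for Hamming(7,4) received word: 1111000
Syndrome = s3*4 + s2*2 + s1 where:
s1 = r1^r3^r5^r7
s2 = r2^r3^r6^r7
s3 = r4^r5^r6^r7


s1=0, s2=0, s3=1

Syndrome = 4 (error at position 4)


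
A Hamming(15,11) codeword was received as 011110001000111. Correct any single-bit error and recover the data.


Syndrome = 5: error at position 5

Data: 10001000111 (corrected bit 5)


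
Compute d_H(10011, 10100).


XOR: 00111
Count of 1s: 3

3


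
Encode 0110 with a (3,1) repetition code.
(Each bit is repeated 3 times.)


Each bit -> 3 copies

000111111000


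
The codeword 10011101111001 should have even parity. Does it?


Number of 1s: 9

No, parity error (9 ones)


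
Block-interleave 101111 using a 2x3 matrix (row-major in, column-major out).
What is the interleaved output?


Matrix:
  101
  111
Read columns: 110111

110111


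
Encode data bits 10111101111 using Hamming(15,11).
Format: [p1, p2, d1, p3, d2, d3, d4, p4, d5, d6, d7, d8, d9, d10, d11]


Parity bits: p1=1, p2=0, p3=0, p4=0

101001101101111


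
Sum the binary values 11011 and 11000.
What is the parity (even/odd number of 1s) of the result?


11011 = 27
11000 = 24
Sum = 51 = 110011
1s count = 4

even parity (4 ones in 110011)


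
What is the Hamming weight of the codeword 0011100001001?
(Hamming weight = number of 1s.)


Counting 1s in 0011100001001

5


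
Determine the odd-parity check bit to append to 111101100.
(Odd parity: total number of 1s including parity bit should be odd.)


Number of 1s in data: 6
Parity bit: 1

1


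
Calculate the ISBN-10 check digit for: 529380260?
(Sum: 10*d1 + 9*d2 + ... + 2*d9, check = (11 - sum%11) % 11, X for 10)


Weighted sum: 235
235 mod 11 = 4

Check digit: 7


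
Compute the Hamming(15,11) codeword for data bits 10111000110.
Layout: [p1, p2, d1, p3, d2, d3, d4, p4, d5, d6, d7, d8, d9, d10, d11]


Parity bits: p1=0, p2=0, p3=0, p4=1

001001111000110


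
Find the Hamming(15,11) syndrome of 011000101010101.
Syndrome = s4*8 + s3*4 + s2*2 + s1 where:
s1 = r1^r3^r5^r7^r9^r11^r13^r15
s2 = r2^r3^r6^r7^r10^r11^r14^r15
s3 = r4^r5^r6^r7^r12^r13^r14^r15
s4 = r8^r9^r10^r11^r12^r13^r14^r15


s1=0, s2=1, s3=1, s4=0

Syndrome = 6 (error at position 6)


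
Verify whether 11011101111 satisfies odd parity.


Number of 1s: 9

Yes, parity is correct (9 ones)


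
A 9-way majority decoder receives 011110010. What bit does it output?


Ones: 5 out of 9
Threshold: 5

1 (5/9 voted 1)


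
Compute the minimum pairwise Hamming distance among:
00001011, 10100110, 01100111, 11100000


Comparing all pairs, minimum distance: 3
Can detect 2 errors, correct 1 errors

3


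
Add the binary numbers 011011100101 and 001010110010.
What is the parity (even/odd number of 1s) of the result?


011011100101 = 1765
001010110010 = 690
Sum = 2455 = 100110010111
1s count = 7

odd parity (7 ones in 100110010111)


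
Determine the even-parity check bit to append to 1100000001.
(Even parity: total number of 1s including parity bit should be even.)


Number of 1s in data: 3
Parity bit: 1

1


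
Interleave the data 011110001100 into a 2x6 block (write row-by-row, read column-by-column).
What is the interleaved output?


Matrix:
  011110
  001100
Read columns: 001011111000

001011111000


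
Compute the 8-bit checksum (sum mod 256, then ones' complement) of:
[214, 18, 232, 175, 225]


Sum = 864 mod 256 = 96
Complement = 159

159


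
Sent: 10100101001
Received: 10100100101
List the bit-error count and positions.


XOR: 00000001100

2 error(s) at position(s): 7, 8


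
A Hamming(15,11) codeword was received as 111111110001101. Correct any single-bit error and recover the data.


Syndrome = 6: error at position 6

Data: 11010001101 (corrected bit 6)


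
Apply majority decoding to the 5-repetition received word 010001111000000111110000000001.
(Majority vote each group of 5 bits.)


Groups: 01000, 11110, 00000, 11111, 00000, 00001
Majority votes: 010100

010100


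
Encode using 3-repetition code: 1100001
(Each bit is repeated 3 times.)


Each bit -> 3 copies

111111000000000000111


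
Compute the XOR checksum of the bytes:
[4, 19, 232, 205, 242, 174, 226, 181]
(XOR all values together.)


XOR chain: 4 ^ 19 ^ 232 ^ 205 ^ 242 ^ 174 ^ 226 ^ 181 = 57

57


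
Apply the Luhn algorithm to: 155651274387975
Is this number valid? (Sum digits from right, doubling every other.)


Luhn sum = 66
66 mod 10 = 6

Invalid (Luhn sum mod 10 = 6)


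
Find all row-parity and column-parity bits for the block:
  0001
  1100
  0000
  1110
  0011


Row parities: 10010
Column parities: 0000

Row P: 10010, Col P: 0000, Corner: 0


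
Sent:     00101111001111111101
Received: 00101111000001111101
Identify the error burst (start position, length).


XOR: 00000000001110000000

Burst at position 10, length 3


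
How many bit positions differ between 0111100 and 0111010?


XOR: 0000110
Count of 1s: 2

2


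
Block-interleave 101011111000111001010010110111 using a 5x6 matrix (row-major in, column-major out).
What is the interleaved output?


Matrix:
  101011
  111000
  111001
  010010
  110111
Read columns: 111010111111100000011001110101

111010111111100000011001110101


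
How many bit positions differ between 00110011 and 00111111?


XOR: 00001100
Count of 1s: 2

2


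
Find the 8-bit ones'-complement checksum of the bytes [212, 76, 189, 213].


Sum = 690 mod 256 = 178
Complement = 77

77


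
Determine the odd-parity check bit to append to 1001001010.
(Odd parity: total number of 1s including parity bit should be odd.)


Number of 1s in data: 4
Parity bit: 1

1


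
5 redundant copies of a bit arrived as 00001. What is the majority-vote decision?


Ones: 1 out of 5
Threshold: 3

0 (1/5 voted 1)


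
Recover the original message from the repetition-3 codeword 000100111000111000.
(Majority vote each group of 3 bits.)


Groups: 000, 100, 111, 000, 111, 000
Majority votes: 001010

001010


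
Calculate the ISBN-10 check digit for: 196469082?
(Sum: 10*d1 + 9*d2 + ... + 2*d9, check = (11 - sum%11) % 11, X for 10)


Weighted sum: 276
276 mod 11 = 1

Check digit: X


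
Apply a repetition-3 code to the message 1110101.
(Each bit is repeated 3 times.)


Each bit -> 3 copies

111111111000111000111


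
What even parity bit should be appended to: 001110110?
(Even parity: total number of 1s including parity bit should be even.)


Number of 1s in data: 5
Parity bit: 1

1


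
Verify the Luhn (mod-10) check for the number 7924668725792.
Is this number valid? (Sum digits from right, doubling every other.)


Luhn sum = 69
69 mod 10 = 9

Invalid (Luhn sum mod 10 = 9)


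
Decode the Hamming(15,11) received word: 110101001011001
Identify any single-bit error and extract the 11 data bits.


Syndrome = 0: no error detected

Data: 00101011001 (no errors)


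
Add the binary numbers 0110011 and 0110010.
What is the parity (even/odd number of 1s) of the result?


0110011 = 51
0110010 = 50
Sum = 101 = 1100101
1s count = 4

even parity (4 ones in 1100101)


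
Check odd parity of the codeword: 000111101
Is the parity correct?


Number of 1s: 5

Yes, parity is correct (5 ones)


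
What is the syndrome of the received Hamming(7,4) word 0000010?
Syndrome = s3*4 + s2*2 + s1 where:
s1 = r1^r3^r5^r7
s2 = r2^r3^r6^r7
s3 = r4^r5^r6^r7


s1=0, s2=1, s3=1

Syndrome = 6 (error at position 6)


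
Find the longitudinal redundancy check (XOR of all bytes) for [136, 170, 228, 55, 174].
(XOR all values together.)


XOR chain: 136 ^ 170 ^ 228 ^ 55 ^ 174 = 95

95


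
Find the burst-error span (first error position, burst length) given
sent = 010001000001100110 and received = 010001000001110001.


XOR: 000000000000010111

Burst at position 13, length 5


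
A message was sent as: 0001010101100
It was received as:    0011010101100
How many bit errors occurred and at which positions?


XOR: 0010000000000

1 error(s) at position(s): 2


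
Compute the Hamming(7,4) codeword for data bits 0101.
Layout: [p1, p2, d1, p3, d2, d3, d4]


Parity bits: p1=0, p2=1, p3=0

0100101


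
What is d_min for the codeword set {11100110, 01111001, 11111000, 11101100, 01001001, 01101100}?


Comparing all pairs, minimum distance: 1
Can detect 0 errors, correct 0 errors

1


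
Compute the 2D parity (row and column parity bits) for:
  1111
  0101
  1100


Row parities: 000
Column parities: 0110

Row P: 000, Col P: 0110, Corner: 0


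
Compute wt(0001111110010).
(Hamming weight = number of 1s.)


Counting 1s in 0001111110010

7


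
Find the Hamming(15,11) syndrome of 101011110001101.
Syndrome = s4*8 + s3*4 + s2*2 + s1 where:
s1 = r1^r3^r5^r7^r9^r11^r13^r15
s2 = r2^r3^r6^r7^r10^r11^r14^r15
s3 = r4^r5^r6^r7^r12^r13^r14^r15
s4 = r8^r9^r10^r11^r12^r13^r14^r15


s1=0, s2=0, s3=0, s4=0

Syndrome = 0 (no error)


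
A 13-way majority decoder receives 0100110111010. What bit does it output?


Ones: 7 out of 13
Threshold: 7

1 (7/13 voted 1)


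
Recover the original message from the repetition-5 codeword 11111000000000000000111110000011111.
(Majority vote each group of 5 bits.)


Groups: 11111, 00000, 00000, 00000, 11111, 00000, 11111
Majority votes: 1000101

1000101


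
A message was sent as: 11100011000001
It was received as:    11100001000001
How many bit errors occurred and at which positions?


XOR: 00000010000000

1 error(s) at position(s): 6


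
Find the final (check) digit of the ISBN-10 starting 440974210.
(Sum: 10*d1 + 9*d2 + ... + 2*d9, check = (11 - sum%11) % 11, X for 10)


Weighted sum: 212
212 mod 11 = 3

Check digit: 8


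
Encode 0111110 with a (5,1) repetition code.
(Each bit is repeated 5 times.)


Each bit -> 5 copies

00000111111111111111111111111100000


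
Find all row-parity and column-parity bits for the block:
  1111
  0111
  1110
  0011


Row parities: 0110
Column parities: 0101

Row P: 0110, Col P: 0101, Corner: 0


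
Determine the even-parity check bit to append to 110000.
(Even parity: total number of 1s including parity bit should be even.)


Number of 1s in data: 2
Parity bit: 0

0


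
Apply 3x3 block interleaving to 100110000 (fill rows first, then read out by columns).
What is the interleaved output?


Matrix:
  100
  110
  000
Read columns: 110010000

110010000


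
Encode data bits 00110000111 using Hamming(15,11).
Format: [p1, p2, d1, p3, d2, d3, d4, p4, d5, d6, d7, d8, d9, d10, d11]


Parity bits: p1=1, p2=0, p3=1, p4=1

100101110000111


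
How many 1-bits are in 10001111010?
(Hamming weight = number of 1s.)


Counting 1s in 10001111010

6


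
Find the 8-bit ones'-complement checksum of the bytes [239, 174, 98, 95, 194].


Sum = 800 mod 256 = 32
Complement = 223

223


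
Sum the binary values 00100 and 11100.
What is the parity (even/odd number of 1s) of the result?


00100 = 4
11100 = 28
Sum = 32 = 100000
1s count = 1

odd parity (1 ones in 100000)


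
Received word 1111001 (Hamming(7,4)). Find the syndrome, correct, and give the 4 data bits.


Syndrome = 3: error at position 3

Data: 0001 (corrected bit 3)


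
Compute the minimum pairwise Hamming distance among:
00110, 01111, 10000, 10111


Comparing all pairs, minimum distance: 2
Can detect 1 errors, correct 0 errors

2


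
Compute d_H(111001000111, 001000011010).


XOR: 110001011101
Count of 1s: 7

7


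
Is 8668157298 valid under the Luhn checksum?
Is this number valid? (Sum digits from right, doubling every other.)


Luhn sum = 55
55 mod 10 = 5

Invalid (Luhn sum mod 10 = 5)


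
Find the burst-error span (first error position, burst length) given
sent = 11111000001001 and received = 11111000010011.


XOR: 00000000011010

Burst at position 9, length 4


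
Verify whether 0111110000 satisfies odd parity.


Number of 1s: 5

Yes, parity is correct (5 ones)


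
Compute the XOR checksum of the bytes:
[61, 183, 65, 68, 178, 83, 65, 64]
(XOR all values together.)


XOR chain: 61 ^ 183 ^ 65 ^ 68 ^ 178 ^ 83 ^ 65 ^ 64 = 111

111


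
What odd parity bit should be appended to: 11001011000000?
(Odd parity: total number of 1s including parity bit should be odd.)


Number of 1s in data: 5
Parity bit: 0

0


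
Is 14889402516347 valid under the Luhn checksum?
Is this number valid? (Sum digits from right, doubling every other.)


Luhn sum = 59
59 mod 10 = 9

Invalid (Luhn sum mod 10 = 9)


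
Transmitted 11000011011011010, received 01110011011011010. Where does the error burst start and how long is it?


XOR: 10110000000000000

Burst at position 0, length 4


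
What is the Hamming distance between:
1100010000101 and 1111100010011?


XOR: 0011110010110
Count of 1s: 7

7


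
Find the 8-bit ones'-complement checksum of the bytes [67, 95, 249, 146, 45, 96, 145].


Sum = 843 mod 256 = 75
Complement = 180

180


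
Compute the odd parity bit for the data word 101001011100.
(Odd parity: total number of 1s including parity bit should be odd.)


Number of 1s in data: 6
Parity bit: 1

1


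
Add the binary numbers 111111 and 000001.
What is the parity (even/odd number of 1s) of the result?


111111 = 63
000001 = 1
Sum = 64 = 1000000
1s count = 1

odd parity (1 ones in 1000000)


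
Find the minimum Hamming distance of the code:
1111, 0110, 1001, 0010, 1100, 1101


Comparing all pairs, minimum distance: 1
Can detect 0 errors, correct 0 errors

1


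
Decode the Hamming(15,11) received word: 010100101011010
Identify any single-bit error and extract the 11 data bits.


Syndrome = 1: error at position 1

Data: 00011011010 (corrected bit 1)


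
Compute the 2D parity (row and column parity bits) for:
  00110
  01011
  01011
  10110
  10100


Row parities: 01110
Column parities: 00100

Row P: 01110, Col P: 00100, Corner: 1


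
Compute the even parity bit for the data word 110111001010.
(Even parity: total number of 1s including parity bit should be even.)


Number of 1s in data: 7
Parity bit: 1

1


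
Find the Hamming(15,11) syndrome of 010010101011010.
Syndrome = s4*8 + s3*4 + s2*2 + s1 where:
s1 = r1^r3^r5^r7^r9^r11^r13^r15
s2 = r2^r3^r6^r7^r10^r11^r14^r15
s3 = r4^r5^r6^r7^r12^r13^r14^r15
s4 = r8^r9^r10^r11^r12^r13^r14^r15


s1=0, s2=0, s3=0, s4=0

Syndrome = 0 (no error)


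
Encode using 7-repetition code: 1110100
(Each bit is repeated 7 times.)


Each bit -> 7 copies

1111111111111111111110000000111111100000000000000


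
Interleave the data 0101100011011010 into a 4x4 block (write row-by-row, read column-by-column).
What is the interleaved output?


Matrix:
  0101
  1000
  1101
  1010
Read columns: 0111101000011010

0111101000011010


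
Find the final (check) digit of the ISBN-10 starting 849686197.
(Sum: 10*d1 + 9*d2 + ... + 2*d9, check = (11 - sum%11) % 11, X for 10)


Weighted sum: 353
353 mod 11 = 1

Check digit: X


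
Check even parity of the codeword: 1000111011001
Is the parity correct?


Number of 1s: 7

No, parity error (7 ones)


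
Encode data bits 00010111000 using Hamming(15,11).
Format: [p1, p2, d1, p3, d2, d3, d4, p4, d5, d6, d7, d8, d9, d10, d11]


Parity bits: p1=0, p2=1, p3=0, p4=1

010000110111000


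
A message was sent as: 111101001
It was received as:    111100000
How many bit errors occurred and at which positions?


XOR: 000001001

2 error(s) at position(s): 5, 8


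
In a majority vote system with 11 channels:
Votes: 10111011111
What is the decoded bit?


Ones: 9 out of 11
Threshold: 6

1 (9/11 voted 1)


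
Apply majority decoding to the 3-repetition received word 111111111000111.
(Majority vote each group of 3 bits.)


Groups: 111, 111, 111, 000, 111
Majority votes: 11101

11101


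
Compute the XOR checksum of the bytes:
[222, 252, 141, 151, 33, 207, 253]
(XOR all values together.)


XOR chain: 222 ^ 252 ^ 141 ^ 151 ^ 33 ^ 207 ^ 253 = 43

43


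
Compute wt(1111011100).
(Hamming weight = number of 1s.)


Counting 1s in 1111011100

7


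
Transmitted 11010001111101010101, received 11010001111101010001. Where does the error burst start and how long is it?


XOR: 00000000000000000100

Burst at position 17, length 1


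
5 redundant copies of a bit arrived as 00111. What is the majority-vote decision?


Ones: 3 out of 5
Threshold: 3

1 (3/5 voted 1)


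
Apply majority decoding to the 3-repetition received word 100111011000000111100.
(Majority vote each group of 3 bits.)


Groups: 100, 111, 011, 000, 000, 111, 100
Majority votes: 0110010

0110010


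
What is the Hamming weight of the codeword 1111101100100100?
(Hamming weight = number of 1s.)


Counting 1s in 1111101100100100

9


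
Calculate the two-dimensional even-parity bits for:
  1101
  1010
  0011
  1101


Row parities: 1001
Column parities: 1001

Row P: 1001, Col P: 1001, Corner: 0


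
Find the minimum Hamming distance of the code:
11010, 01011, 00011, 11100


Comparing all pairs, minimum distance: 1
Can detect 0 errors, correct 0 errors

1
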